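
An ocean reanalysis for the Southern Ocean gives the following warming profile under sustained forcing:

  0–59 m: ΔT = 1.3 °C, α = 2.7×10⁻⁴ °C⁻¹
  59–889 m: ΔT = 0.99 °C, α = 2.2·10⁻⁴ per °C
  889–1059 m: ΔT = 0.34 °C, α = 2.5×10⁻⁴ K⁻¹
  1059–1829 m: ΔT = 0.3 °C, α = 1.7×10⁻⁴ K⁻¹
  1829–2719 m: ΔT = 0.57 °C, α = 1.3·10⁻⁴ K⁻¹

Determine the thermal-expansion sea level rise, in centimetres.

0–59 m: 2.7×10⁻⁴ × 59 × 1.3 = 0.020709 m
2.2×10⁻⁴ × 830 × 0.99 = 0.180774 m
2.5×10⁻⁴ × 170 × 0.34 = 0.01445 m
1059–1829 m: 0.3 × 1.7×10⁻⁴ × 770 = 0.03927 m
890 × 1.3×10⁻⁴ × 0.57 = 0.065949 m
Δh = 0.020709 + 0.180774 + 0.01445 + 0.03927 + 0.065949 = 0.321152 m

Δh = 32.1 cm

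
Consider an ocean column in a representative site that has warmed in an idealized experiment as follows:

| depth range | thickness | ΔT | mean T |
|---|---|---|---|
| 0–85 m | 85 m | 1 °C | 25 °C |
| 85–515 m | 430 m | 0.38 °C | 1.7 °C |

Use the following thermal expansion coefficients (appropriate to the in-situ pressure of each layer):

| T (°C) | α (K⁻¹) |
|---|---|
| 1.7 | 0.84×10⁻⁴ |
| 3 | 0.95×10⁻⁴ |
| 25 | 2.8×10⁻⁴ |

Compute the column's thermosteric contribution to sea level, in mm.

Layer 1 at 25 °C → α = 2.8×10⁻⁴ K⁻¹
Layer 2 at 1.7 °C → α = 0.84×10⁻⁴ K⁻¹
85 × 1 × 2.8×10⁻⁴ = 0.02380 m
85–515 m: 0.84×10⁻⁴ × 430 × 0.38 = 0.0137256 m
Δh = 0.02380 + 0.0137256 = 0.0375256 m

Δh = 37.5 mm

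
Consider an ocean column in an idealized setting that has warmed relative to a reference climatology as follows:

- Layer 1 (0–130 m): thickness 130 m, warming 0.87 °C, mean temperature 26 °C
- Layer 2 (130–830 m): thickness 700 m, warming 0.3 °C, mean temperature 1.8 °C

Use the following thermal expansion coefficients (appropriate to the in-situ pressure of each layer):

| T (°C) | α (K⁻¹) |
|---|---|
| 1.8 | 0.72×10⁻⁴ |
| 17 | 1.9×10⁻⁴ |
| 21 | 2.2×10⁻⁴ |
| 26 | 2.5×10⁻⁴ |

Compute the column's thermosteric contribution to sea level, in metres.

Layer 1 at 26 °C → α = 2.5×10⁻⁴ K⁻¹
Layer 2 at 1.8 °C → α = 0.72×10⁻⁴ K⁻¹
Layer 1: 2.5×10⁻⁴ × 0.87 × 130 = 0.028275 m
0.72×10⁻⁴ × 0.3 × 700 = 0.01512 m
Δh = 0.028275 + 0.01512 = 0.043395 m

about 0.0434 m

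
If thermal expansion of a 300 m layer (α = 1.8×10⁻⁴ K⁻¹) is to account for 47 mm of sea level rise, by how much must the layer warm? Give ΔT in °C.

ΔT = Δh/(αH) = 0.047 / (1.8×10⁻⁴ × 300) ≈ 0.8704 °C

about 0.87 °C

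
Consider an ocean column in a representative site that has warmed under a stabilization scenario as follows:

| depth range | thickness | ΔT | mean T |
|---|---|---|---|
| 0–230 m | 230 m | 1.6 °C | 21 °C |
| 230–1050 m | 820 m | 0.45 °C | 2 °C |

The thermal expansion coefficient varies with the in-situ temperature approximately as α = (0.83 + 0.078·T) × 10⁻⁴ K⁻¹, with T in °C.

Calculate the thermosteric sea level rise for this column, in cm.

Δh ≈ 13 cm

Layer 1: α = (0.83 + 0.078×21)×10⁻⁴ = 2.468×10⁻⁴ K⁻¹
Layer 2: α = (0.83 + 0.078×2)×10⁻⁴ = 0.986×10⁻⁴ K⁻¹
Layer 1: 1.6 × 230 × 2.468×10⁻⁴ = 0.0908224 m
Layer 2: 0.45 × 0.986×10⁻⁴ × 820 = 0.0363834 m
Δh = 0.0908224 + 0.0363834 = 0.1272058 m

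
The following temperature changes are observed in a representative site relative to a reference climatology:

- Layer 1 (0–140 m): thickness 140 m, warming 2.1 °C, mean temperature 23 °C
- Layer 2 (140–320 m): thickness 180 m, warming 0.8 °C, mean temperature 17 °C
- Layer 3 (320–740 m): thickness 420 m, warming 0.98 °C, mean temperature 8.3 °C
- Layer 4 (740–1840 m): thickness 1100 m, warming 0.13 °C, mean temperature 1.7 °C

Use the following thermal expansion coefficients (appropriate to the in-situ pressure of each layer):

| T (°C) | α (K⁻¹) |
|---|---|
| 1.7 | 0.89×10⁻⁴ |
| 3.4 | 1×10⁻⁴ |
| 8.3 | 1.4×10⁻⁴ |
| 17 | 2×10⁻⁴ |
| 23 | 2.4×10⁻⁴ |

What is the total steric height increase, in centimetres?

17.0 cm

Layer 1 at 23 °C → α = 2.4×10⁻⁴ K⁻¹
Layer 2 at 17 °C → α = 2×10⁻⁴ K⁻¹
Layer 3 at 8.3 °C → α = 1.4×10⁻⁴ K⁻¹
Layer 4 at 1.7 °C → α = 0.89×10⁻⁴ K⁻¹
Layer 1: 2.4×10⁻⁴ × 140 × 2.1 = 0.07056 m
180 × 2×10⁻⁴ × 0.8 = 0.02880 m
Layer 3: 1.4×10⁻⁴ × 420 × 0.98 = 0.057624 m
0.89×10⁻⁴ × 1100 × 0.13 = 0.012727 m
Δh = 0.07056 + 0.02880 + 0.057624 + 0.012727 = 0.169711 m ≈ 17.0 cm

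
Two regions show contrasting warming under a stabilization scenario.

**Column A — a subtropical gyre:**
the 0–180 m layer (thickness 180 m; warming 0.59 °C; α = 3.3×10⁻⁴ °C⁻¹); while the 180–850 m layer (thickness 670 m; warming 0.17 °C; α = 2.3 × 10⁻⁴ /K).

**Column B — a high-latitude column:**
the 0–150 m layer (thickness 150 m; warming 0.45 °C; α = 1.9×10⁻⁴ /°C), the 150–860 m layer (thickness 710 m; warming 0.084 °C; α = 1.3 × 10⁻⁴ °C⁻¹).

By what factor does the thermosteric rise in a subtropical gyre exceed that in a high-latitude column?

≈ 3.0×

A Layer 1: 180 × 3.3×10⁻⁴ × 0.59 = 0.035046 m
A Layer 2: 670 × 2.3×10⁻⁴ × 0.17 = 0.026197 m
A total: 0.061243 m
B 0–150 m: 150 × 1.9×10⁻⁴ × 0.45 = 0.012825 m
B Layer 2: 0.084 × 1.3×10⁻⁴ × 710 = 0.0077532 m
B total: 0.0205782 m
Ratio: 0.061243 / 0.0205782 ≈ 2.976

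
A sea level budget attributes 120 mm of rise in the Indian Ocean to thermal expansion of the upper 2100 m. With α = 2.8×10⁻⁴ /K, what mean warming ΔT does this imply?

0.204 K

ΔT = Δh/(αH) = 0.12 / (2.8×10⁻⁴ × 2100) ≈ 0.2041 K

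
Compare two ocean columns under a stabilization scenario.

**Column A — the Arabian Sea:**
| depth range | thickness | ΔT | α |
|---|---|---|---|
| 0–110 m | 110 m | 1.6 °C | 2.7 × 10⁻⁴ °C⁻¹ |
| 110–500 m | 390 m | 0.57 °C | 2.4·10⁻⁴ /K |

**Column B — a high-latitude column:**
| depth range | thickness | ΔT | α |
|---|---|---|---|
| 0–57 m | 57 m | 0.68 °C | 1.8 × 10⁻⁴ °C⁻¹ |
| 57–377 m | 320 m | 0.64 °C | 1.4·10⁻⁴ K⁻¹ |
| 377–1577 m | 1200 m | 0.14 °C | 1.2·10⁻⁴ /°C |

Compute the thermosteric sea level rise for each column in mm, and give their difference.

Δh_A ≈ 101 mm, Δh_B ≈ 55.8 mm; difference ≈ 45.1 mm

A Layer 1: 1.6 × 2.7×10⁻⁴ × 110 = 0.04752 m
A 390 × 0.57 × 2.4×10⁻⁴ = 0.053352 m
A total: 0.100872 m
B 57 × 0.68 × 1.8×10⁻⁴ = 0.0069768 m
B Layer 2: 0.64 × 320 × 1.4×10⁻⁴ = 0.028672 m
B 1200 × 0.14 × 1.2×10⁻⁴ = 0.02016 m
B total: 0.0558088 m
Difference: 0.100872 − 0.0558088 = 0.0450632 m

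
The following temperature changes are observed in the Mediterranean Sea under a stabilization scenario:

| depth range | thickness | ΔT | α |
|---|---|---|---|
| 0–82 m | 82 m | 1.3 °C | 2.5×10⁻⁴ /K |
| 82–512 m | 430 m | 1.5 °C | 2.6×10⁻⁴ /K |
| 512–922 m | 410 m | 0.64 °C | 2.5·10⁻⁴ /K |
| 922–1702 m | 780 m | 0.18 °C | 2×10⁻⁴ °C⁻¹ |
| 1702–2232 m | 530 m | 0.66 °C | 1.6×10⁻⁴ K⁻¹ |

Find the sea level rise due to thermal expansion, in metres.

0.344 m of thermosteric rise

1.3 × 82 × 2.5×10⁻⁴ = 0.02665 m
Layer 2: 2.6×10⁻⁴ × 430 × 1.5 = 0.16770 m
Layer 3: 2.5×10⁻⁴ × 0.64 × 410 = 0.06560 m
0.18 × 780 × 2×10⁻⁴ = 0.02808 m
Layer 5: 530 × 1.6×10⁻⁴ × 0.66 = 0.055968 m
Δh = 0.02665 + 0.16770 + 0.06560 + 0.02808 + 0.055968 = 0.343998 m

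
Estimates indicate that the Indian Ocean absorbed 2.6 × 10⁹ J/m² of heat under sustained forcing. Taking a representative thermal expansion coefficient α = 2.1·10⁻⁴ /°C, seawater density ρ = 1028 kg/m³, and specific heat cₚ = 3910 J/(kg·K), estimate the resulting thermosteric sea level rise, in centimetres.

Δh = αQ/(ρcₚ) = 2.1×10⁻⁴ × 2.6×10⁹ / (1028 × 3910) ≈ 0.13584 m

13.6 cm of thermosteric rise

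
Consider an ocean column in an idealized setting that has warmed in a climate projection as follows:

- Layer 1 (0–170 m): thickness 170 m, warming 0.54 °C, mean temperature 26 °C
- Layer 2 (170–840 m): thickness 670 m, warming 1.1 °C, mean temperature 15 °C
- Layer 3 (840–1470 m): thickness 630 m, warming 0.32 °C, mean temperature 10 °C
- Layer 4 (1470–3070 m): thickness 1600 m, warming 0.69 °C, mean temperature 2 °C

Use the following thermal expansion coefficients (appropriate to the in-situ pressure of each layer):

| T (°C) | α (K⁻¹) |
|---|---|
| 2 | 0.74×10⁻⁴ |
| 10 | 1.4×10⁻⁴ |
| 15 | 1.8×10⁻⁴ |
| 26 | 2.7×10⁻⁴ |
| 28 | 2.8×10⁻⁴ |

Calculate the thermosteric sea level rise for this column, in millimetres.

Layer 1 at 26 °C → α = 2.7×10⁻⁴ K⁻¹
Layer 2 at 15 °C → α = 1.8×10⁻⁴ K⁻¹
Layer 3 at 10 °C → α = 1.4×10⁻⁴ K⁻¹
Layer 4 at 2 °C → α = 0.74×10⁻⁴ K⁻¹
170 × 2.7×10⁻⁴ × 0.54 = 0.024786 m
670 × 1.8×10⁻⁴ × 1.1 = 0.13266 m
630 × 1.4×10⁻⁴ × 0.32 = 0.028224 m
1600 × 0.74×10⁻⁴ × 0.69 = 0.081696 m
Δh = 0.024786 + 0.13266 + 0.028224 + 0.081696 = 0.267366 m ≈ 267 mm

Δh ≈ 267 mm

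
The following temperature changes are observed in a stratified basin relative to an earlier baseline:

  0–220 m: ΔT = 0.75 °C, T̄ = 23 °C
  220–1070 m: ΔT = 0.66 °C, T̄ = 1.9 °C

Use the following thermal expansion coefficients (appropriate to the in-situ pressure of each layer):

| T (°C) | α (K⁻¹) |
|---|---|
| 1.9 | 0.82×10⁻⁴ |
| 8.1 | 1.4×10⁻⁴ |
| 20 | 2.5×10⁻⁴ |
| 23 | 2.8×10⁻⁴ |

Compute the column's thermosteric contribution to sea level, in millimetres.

Layer 1 at 23 °C → α = 2.8×10⁻⁴ K⁻¹
Layer 2 at 1.9 °C → α = 0.82×10⁻⁴ K⁻¹
0–220 m: 0.75 × 220 × 2.8×10⁻⁴ = 0.04620 m
0.82×10⁻⁴ × 0.66 × 850 = 0.046002 m
Δh = 0.04620 + 0.046002 = 0.092202 m

Δh = 92 mm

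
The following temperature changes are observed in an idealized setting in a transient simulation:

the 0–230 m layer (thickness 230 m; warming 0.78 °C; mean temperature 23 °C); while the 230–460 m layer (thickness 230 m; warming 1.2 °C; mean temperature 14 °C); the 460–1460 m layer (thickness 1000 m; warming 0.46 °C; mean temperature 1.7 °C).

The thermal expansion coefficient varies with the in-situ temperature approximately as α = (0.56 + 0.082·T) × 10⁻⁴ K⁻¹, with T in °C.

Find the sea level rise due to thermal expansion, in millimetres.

Layer 1: α = (0.56 + 0.082×23)×10⁻⁴ = 2.446×10⁻⁴ K⁻¹
Layer 2: α = (0.56 + 0.082×14)×10⁻⁴ = 1.708×10⁻⁴ K⁻¹
Layer 3: α = (0.56 + 0.082×1.7)×10⁻⁴ = 0.6994×10⁻⁴ K⁻¹
0–230 m: 230 × 2.446×10⁻⁴ × 0.78 = 0.04388124 m
230–460 m: 230 × 1.2 × 1.708×10⁻⁴ = 0.0471408 m
Layer 3: 0.46 × 1000 × 0.6994×10⁻⁴ = 0.0321724 m
Δh = 0.04388124 + 0.0471408 + 0.0321724 = 0.12319444 m

Δh = 120 mm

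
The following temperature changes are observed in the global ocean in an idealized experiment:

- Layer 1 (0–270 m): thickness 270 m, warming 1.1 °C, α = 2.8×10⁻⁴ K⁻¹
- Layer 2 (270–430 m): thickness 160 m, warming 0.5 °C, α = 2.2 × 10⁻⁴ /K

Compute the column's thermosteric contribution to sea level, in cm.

10.1 cm

0–270 m: 270 × 2.8×10⁻⁴ × 1.1 = 0.08316 m
0.5 × 160 × 2.2×10⁻⁴ = 0.01760 m
Δh = 0.08316 + 0.01760 = 0.10076 m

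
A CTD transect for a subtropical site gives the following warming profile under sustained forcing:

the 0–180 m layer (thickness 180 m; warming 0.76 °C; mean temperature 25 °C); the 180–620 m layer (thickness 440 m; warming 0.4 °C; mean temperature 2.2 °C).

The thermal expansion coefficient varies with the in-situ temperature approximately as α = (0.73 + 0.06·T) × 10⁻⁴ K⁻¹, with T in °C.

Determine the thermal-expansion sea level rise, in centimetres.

Δh = 4.57 cm

Layer 1: α = (0.73 + 0.06×25)×10⁻⁴ = 2.23×10⁻⁴ K⁻¹
Layer 2: α = (0.73 + 0.06×2.2)×10⁻⁴ = 0.862×10⁻⁴ K⁻¹
0–180 m: 180 × 0.76 × 2.23×10⁻⁴ = 0.0305064 m
Layer 2: 0.862×10⁻⁴ × 0.4 × 440 = 0.0151712 m
Δh = 0.0305064 + 0.0151712 = 0.0456776 m ≈ 4.57 cm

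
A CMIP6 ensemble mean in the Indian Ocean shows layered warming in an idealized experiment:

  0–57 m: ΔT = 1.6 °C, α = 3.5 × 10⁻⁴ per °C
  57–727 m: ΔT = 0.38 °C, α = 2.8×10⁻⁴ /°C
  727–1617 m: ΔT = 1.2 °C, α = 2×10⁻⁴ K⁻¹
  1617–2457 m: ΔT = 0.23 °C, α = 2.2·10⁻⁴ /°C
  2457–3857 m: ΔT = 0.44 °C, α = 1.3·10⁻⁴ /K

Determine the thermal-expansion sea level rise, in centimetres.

44 cm

3.5×10⁻⁴ × 57 × 1.6 = 0.03192 m
57–727 m: 2.8×10⁻⁴ × 670 × 0.38 = 0.071288 m
1.2 × 2×10⁻⁴ × 890 = 0.21360 m
0.23 × 2.2×10⁻⁴ × 840 = 0.042504 m
2457–3857 m: 1.3×10⁻⁴ × 0.44 × 1400 = 0.08008 m
Δh = 0.03192 + 0.071288 + 0.21360 + 0.042504 + 0.08008 = 0.439392 m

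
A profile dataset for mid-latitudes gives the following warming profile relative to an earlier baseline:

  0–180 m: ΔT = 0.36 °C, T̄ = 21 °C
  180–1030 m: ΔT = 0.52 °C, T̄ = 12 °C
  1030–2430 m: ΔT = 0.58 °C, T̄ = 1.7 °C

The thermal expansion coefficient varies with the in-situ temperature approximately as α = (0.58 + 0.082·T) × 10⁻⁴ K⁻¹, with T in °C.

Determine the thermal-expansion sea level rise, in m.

Δh = 0.142 m

Layer 1: α = (0.58 + 0.082×21)×10⁻⁴ = 2.302×10⁻⁴ K⁻¹
Layer 2: α = (0.58 + 0.082×12)×10⁻⁴ = 1.564×10⁻⁴ K⁻¹
Layer 3: α = (0.58 + 0.082×1.7)×10⁻⁴ = 0.7194×10⁻⁴ K⁻¹
Layer 1: 2.302×10⁻⁴ × 180 × 0.36 = 0.01491696 m
180–1030 m: 1.564×10⁻⁴ × 850 × 0.52 = 0.0691288 m
1030–2430 m: 0.58 × 0.7194×10⁻⁴ × 1400 = 0.05841528 m
Δh = 0.01491696 + 0.0691288 + 0.05841528 = 0.14246104 m ≈ 0.142 m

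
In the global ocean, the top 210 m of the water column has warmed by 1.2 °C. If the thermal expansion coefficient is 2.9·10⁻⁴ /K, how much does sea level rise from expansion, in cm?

7.3 cm

Δh = αΔT·H = 2.9×10⁻⁴ × 1.2 × 210 = 0.07308 m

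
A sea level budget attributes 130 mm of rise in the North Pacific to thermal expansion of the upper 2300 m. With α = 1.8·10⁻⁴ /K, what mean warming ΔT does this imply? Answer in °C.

ΔT ≈ 0.314 °C

ΔT = Δh/(αH) = 0.13 / (1.8×10⁻⁴ × 2300) ≈ 0.3140 °C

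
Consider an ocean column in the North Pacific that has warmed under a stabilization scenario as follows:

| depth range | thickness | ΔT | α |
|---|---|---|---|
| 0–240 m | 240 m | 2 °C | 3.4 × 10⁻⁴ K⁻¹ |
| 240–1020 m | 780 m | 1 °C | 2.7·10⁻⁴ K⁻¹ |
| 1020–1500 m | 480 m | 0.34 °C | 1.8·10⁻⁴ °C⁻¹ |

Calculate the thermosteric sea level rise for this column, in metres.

Layer 1: 2 × 240 × 3.4×10⁻⁴ = 0.16320 m
240–1020 m: 2.7×10⁻⁴ × 780 × 1 = 0.21060 m
1.8×10⁻⁴ × 0.34 × 480 = 0.029376 m
Δh = 0.16320 + 0.21060 + 0.029376 = 0.403176 m ≈ 0.403 m

0.403 m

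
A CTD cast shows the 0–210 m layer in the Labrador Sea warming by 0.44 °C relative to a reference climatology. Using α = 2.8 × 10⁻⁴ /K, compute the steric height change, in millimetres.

Δh = αΔT·H = 2.8×10⁻⁴ × 0.44 × 210 = 0.025872 m

Δh ≈ 26 mm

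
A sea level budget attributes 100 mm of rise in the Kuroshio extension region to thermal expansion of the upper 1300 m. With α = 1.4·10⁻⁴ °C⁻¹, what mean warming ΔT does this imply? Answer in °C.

ΔT ≈ 0.55 °C

ΔT = Δh/(αH) = 0.1 / (1.4×10⁻⁴ × 1300) ≈ 0.5495 °C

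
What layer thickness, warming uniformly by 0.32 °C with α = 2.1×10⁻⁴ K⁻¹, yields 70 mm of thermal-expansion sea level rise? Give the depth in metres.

1000 m

H = Δh/(αΔT) = 0.07 / (2.1×10⁻⁴ × 0.32) ≈ 1042 m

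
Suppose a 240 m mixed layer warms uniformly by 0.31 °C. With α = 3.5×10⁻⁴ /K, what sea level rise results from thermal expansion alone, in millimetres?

26.0 mm

Δh = αΔT·H = 3.5×10⁻⁴ × 0.31 × 240 = 0.02604 m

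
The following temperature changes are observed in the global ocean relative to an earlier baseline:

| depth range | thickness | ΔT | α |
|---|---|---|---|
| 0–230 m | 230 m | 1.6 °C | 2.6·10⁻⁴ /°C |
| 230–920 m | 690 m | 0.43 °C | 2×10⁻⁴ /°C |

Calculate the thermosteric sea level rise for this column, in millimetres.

155 mm of thermosteric rise

0–230 m: 1.6 × 2.6×10⁻⁴ × 230 = 0.09568 m
2×10⁻⁴ × 690 × 0.43 = 0.05934 m
Δh = 0.09568 + 0.05934 = 0.15502 m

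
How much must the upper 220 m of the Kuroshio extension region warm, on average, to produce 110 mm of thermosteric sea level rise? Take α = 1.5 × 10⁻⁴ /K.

about 3.33 K

ΔT = Δh/(αH) = 0.11 / (1.5×10⁻⁴ × 220) ≈ 3.333 K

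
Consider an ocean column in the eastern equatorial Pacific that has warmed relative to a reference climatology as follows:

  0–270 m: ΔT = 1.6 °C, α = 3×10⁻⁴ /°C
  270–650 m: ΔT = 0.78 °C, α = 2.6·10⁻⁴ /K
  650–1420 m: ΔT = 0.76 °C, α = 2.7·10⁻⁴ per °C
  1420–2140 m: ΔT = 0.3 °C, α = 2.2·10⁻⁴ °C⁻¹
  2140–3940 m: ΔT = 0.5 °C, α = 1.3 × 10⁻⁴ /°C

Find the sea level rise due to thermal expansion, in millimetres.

0–270 m: 3×10⁻⁴ × 1.6 × 270 = 0.12960 m
270–650 m: 2.6×10⁻⁴ × 380 × 0.78 = 0.077064 m
650–1420 m: 2.7×10⁻⁴ × 770 × 0.76 = 0.158004 m
2.2×10⁻⁴ × 720 × 0.3 = 0.04752 m
1.3×10⁻⁴ × 1800 × 0.5 = 0.11700 m
Δh = 0.12960 + 0.077064 + 0.158004 + 0.04752 + 0.11700 = 0.529188 m

529 mm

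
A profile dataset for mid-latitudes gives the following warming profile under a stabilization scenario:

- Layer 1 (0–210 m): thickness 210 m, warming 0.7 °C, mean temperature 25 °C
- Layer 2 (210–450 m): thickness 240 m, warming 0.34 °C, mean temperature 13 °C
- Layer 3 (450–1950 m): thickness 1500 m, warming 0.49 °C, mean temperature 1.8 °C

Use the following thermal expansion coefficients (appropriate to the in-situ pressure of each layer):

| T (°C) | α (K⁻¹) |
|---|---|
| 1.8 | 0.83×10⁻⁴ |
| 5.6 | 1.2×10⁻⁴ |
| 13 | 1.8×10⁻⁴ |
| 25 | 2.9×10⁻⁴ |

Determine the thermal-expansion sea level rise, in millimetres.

about 120 mm

Layer 1 at 25 °C → α = 2.9×10⁻⁴ K⁻¹
Layer 2 at 13 °C → α = 1.8×10⁻⁴ K⁻¹
Layer 3 at 1.8 °C → α = 0.83×10⁻⁴ K⁻¹
0.7 × 210 × 2.9×10⁻⁴ = 0.04263 m
Layer 2: 1.8×10⁻⁴ × 240 × 0.34 = 0.014688 m
450–1950 m: 0.49 × 1500 × 0.83×10⁻⁴ = 0.061005 m
Δh = 0.04263 + 0.014688 + 0.061005 = 0.118323 m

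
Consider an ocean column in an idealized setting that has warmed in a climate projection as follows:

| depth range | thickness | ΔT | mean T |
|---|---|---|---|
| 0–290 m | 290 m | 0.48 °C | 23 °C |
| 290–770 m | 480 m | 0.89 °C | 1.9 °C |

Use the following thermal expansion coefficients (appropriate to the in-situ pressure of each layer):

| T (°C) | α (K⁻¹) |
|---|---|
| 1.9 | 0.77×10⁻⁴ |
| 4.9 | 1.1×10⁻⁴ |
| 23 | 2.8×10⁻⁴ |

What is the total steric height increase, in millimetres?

Layer 1 at 23 °C → α = 2.8×10⁻⁴ K⁻¹
Layer 2 at 1.9 °C → α = 0.77×10⁻⁴ K⁻¹
Layer 1: 290 × 0.48 × 2.8×10⁻⁴ = 0.038976 m
Layer 2: 480 × 0.89 × 0.77×10⁻⁴ = 0.0328944 m
Δh = 0.038976 + 0.0328944 = 0.0718704 m

Δh ≈ 72 mm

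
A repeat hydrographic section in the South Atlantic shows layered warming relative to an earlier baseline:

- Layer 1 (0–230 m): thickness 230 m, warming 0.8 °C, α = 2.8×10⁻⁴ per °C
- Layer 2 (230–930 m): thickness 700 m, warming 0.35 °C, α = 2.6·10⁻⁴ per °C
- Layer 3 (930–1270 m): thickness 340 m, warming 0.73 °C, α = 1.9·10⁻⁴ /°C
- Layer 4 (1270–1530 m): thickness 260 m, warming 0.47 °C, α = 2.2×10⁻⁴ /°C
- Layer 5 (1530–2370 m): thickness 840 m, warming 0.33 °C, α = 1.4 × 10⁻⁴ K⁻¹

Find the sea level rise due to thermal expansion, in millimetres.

228 mm

0–230 m: 230 × 2.8×10⁻⁴ × 0.8 = 0.05152 m
2.6×10⁻⁴ × 0.35 × 700 = 0.06370 m
930–1270 m: 340 × 1.9×10⁻⁴ × 0.73 = 0.047158 m
1270–1530 m: 2.2×10⁻⁴ × 260 × 0.47 = 0.026884 m
1530–2370 m: 840 × 1.4×10⁻⁴ × 0.33 = 0.038808 m
Δh = 0.05152 + 0.06370 + 0.047158 + 0.026884 + 0.038808 = 0.22807 m ≈ 228 mm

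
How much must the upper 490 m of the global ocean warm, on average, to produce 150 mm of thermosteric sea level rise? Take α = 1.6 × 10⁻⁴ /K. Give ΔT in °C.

ΔT = Δh/(αH) = 0.15 / (1.6×10⁻⁴ × 490) ≈ 1.913 °C

1.9 °C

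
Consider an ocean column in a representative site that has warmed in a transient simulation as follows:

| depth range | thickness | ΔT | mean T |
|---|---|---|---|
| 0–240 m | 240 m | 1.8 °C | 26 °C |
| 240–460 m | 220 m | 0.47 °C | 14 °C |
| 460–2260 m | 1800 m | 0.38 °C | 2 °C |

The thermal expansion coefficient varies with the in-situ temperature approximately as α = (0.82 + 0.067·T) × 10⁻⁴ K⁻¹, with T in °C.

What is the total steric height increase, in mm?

Layer 1: α = (0.82 + 0.067×26)×10⁻⁴ = 2.562×10⁻⁴ K⁻¹
Layer 2: α = (0.82 + 0.067×14)×10⁻⁴ = 1.758×10⁻⁴ K⁻¹
Layer 3: α = (0.82 + 0.067×2)×10⁻⁴ = 0.954×10⁻⁴ K⁻¹
1.8 × 2.562×10⁻⁴ × 240 = 0.1106784 m
240–460 m: 0.47 × 1.758×10⁻⁴ × 220 = 0.01817772 m
460–2260 m: 1800 × 0.38 × 0.954×10⁻⁴ = 0.0652536 m
Δh = 0.1106784 + 0.01817772 + 0.0652536 = 0.19410972 m

about 190 mm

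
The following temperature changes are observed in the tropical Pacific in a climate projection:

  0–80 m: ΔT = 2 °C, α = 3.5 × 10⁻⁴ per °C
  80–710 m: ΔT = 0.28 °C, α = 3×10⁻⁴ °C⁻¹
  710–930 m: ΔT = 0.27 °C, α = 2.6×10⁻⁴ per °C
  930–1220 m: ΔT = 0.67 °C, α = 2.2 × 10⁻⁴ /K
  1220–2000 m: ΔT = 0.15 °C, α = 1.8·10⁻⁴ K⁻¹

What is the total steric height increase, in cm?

2 × 3.5×10⁻⁴ × 80 = 0.05600 m
630 × 3×10⁻⁴ × 0.28 = 0.05292 m
Layer 3: 220 × 2.6×10⁻⁴ × 0.27 = 0.015444 m
0.67 × 290 × 2.2×10⁻⁴ = 0.042746 m
0.15 × 1.8×10⁻⁴ × 780 = 0.02106 m
Δh = 0.05600 + 0.05292 + 0.015444 + 0.042746 + 0.02106 = 0.18817 m ≈ 19 cm

Δh ≈ 19 cm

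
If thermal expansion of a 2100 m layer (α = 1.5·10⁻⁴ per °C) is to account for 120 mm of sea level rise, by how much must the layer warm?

ΔT = Δh/(αH) = 0.12 / (1.5×10⁻⁴ × 2100) ≈ 0.3810 °C

about 0.381 °C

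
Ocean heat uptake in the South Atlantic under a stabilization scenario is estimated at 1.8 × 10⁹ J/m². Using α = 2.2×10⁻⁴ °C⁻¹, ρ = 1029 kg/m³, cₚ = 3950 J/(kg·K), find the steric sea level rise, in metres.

0.097 m

Δh = αQ/(ρcₚ) = 2.2×10⁻⁴ × 1.8×10⁹ / (1029 × 3950) ≈ 0.097428 m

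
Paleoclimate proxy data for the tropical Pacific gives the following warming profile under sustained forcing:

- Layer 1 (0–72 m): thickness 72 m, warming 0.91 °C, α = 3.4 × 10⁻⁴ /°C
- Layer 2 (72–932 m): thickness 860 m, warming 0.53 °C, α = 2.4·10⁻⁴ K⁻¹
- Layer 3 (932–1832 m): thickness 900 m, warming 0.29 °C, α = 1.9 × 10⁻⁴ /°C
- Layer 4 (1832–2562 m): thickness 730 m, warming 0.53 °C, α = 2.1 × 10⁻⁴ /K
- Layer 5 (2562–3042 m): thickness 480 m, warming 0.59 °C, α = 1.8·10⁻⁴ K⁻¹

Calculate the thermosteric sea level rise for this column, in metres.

0–72 m: 72 × 3.4×10⁻⁴ × 0.91 = 0.0222768 m
Layer 2: 2.4×10⁻⁴ × 0.53 × 860 = 0.109392 m
Layer 3: 0.29 × 1.9×10⁻⁴ × 900 = 0.04959 m
Layer 4: 2.1×10⁻⁴ × 0.53 × 730 = 0.081249 m
0.59 × 480 × 1.8×10⁻⁴ = 0.050976 m
Δh = 0.0222768 + 0.109392 + 0.04959 + 0.081249 + 0.050976 = 0.3134838 m ≈ 0.31 m

Δh ≈ 0.31 m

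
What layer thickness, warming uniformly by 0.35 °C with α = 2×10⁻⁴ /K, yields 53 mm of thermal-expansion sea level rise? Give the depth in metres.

H = Δh/(αΔT) = 0.053 / (2×10⁻⁴ × 0.35) ≈ 757.1 m

H ≈ 757 m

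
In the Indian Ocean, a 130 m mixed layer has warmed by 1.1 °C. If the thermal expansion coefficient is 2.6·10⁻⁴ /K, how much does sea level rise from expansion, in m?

0.037 m of thermosteric rise

Δh = αΔT·H = 2.6×10⁻⁴ × 1.1 × 130 = 0.03718 m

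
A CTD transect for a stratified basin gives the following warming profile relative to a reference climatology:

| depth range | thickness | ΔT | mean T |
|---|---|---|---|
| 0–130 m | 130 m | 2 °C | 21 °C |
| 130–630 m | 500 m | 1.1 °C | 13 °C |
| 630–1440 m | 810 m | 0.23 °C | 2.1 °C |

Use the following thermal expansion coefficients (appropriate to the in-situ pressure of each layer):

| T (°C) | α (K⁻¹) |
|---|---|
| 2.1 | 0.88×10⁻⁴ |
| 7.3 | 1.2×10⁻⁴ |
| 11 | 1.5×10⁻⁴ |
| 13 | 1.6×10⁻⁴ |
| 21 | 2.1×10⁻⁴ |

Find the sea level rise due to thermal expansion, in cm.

Layer 1 at 21 °C → α = 2.1×10⁻⁴ K⁻¹
Layer 2 at 13 °C → α = 1.6×10⁻⁴ K⁻¹
Layer 3 at 2.1 °C → α = 0.88×10⁻⁴ K⁻¹
0–130 m: 2 × 2.1×10⁻⁴ × 130 = 0.05460 m
Layer 2: 1.1 × 1.6×10⁻⁴ × 500 = 0.08800 m
Layer 3: 0.88×10⁻⁴ × 810 × 0.23 = 0.0163944 m
Δh = 0.05460 + 0.08800 + 0.0163944 = 0.1589944 m

Δh ≈ 16 cm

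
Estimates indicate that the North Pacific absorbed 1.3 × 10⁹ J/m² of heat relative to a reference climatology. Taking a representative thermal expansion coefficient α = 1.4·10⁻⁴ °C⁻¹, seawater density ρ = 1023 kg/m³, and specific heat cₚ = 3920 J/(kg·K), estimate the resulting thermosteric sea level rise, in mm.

Δh = αQ/(ρcₚ) = 1.4×10⁻⁴ × 1.3×10⁹ / (1023 × 3920) ≈ 0.045385 m

about 45.4 mm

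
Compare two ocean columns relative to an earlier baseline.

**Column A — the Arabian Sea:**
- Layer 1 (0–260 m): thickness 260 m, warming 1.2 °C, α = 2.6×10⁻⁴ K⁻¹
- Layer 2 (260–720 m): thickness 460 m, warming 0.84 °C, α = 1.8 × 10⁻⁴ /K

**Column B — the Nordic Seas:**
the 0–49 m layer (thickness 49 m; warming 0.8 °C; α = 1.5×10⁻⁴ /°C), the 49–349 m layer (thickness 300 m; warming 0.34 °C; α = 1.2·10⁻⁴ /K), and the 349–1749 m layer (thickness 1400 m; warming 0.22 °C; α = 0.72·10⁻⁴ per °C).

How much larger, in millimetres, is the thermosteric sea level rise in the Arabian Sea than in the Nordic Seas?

A 260 × 1.2 × 2.6×10⁻⁴ = 0.08112 m
A 460 × 1.8×10⁻⁴ × 0.84 = 0.069552 m
A total: 0.150672 m
B 0–49 m: 0.8 × 49 × 1.5×10⁻⁴ = 0.00588 m
B 49–349 m: 1.2×10⁻⁴ × 300 × 0.34 = 0.01224 m
B Layer 3: 1400 × 0.72×10⁻⁴ × 0.22 = 0.022176 m
B total: 0.040296 m
Difference: 0.150672 − 0.040296 = 0.110376 m

Δh_A − Δh_B ≈ 110 mm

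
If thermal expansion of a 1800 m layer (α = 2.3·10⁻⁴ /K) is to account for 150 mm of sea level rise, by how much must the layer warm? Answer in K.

about 0.362 K

ΔT = Δh/(αH) = 0.15 / (2.3×10⁻⁴ × 1800) ≈ 0.3623 K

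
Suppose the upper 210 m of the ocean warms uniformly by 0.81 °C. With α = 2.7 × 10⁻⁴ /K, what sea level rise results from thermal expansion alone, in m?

0.0459 m

Δh = αΔT·H = 2.7×10⁻⁴ × 0.81 × 210 = 0.045927 m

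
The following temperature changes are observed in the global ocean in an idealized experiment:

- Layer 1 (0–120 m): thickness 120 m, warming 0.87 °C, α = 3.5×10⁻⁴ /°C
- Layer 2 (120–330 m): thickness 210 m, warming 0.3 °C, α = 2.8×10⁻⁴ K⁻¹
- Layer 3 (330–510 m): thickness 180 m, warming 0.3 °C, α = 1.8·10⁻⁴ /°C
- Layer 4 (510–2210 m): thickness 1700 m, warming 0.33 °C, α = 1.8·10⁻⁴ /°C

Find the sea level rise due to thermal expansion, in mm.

165 mm

0–120 m: 0.87 × 3.5×10⁻⁴ × 120 = 0.03654 m
Layer 2: 0.3 × 2.8×10⁻⁴ × 210 = 0.01764 m
0.3 × 180 × 1.8×10⁻⁴ = 0.00972 m
Layer 4: 1700 × 1.8×10⁻⁴ × 0.33 = 0.10098 m
Δh = 0.03654 + 0.01764 + 0.00972 + 0.10098 = 0.16488 m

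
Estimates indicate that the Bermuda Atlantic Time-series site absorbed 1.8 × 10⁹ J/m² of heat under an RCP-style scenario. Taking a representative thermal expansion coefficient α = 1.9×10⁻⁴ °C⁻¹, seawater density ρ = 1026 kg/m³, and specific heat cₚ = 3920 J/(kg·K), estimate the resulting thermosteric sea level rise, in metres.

Δh = αQ/(ρcₚ) = 1.9×10⁻⁴ × 1.8×10⁹ / (1026 × 3920) ≈ 0.085034 m

Δh ≈ 0.0850 m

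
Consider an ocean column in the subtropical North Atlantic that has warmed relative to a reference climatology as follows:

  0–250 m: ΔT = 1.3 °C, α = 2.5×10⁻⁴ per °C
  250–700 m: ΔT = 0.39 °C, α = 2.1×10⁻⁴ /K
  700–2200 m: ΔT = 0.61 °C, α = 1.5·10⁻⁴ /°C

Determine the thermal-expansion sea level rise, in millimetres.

255 mm of thermosteric rise

250 × 1.3 × 2.5×10⁻⁴ = 0.08125 m
Layer 2: 2.1×10⁻⁴ × 0.39 × 450 = 0.036855 m
1.5×10⁻⁴ × 0.61 × 1500 = 0.13725 m
Δh = 0.08125 + 0.036855 + 0.13725 = 0.255355 m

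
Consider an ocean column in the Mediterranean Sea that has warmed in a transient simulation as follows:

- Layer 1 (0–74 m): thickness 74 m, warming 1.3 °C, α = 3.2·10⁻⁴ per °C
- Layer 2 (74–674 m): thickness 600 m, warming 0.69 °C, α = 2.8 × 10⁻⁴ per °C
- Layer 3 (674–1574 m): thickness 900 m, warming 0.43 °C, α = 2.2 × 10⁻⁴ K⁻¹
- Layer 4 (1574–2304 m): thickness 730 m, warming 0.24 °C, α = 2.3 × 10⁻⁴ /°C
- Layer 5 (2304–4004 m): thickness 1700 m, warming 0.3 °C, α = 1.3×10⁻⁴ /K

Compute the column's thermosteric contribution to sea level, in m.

Layer 1: 74 × 3.2×10⁻⁴ × 1.3 = 0.030784 m
2.8×10⁻⁴ × 0.69 × 600 = 0.11592 m
2.2×10⁻⁴ × 900 × 0.43 = 0.08514 m
2.3×10⁻⁴ × 730 × 0.24 = 0.040296 m
2304–4004 m: 0.3 × 1700 × 1.3×10⁻⁴ = 0.06630 m
Δh = 0.030784 + 0.11592 + 0.08514 + 0.040296 + 0.06630 = 0.33844 m ≈ 0.338 m

0.338 m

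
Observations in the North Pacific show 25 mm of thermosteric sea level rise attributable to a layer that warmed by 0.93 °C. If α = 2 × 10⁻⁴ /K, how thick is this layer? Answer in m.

H = Δh/(αΔT) = 0.025 / (2×10⁻⁴ × 0.93) ≈ 134.4 m

H ≈ 134 m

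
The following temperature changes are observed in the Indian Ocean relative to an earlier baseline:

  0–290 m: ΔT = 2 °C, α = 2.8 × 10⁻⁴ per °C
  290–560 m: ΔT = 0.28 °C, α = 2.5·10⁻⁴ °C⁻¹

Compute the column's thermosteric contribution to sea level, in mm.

Layer 1: 2.8×10⁻⁴ × 2 × 290 = 0.16240 m
270 × 2.5×10⁻⁴ × 0.28 = 0.01890 m
Δh = 0.16240 + 0.01890 = 0.18130 m ≈ 180 mm

180 mm of thermosteric rise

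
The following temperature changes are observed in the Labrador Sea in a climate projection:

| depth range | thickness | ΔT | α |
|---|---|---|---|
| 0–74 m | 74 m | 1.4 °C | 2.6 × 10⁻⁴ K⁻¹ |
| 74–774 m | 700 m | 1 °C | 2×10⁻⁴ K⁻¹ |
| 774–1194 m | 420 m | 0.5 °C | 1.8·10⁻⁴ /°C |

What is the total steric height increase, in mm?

about 200 mm

0–74 m: 2.6×10⁻⁴ × 1.4 × 74 = 0.026936 m
74–774 m: 700 × 1 × 2×10⁻⁴ = 0.14000 m
774–1194 m: 420 × 0.5 × 1.8×10⁻⁴ = 0.03780 m
Δh = 0.026936 + 0.14000 + 0.03780 = 0.204736 m ≈ 200 mm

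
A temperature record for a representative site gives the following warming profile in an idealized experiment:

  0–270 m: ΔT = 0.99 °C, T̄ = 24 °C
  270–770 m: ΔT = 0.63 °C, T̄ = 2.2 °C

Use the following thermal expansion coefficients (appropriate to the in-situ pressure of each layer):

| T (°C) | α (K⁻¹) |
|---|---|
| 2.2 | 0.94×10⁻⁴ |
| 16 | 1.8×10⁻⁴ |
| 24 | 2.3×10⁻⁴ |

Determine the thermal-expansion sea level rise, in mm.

Layer 1 at 24 °C → α = 2.3×10⁻⁴ K⁻¹
Layer 2 at 2.2 °C → α = 0.94×10⁻⁴ K⁻¹
Layer 1: 0.99 × 270 × 2.3×10⁻⁴ = 0.061479 m
0.94×10⁻⁴ × 500 × 0.63 = 0.02961 m
Δh = 0.061479 + 0.02961 = 0.091089 m

91.1 mm of thermosteric rise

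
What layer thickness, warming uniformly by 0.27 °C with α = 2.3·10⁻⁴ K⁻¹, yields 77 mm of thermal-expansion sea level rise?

H ≈ 1200 m

H = Δh/(αΔT) = 0.077 / (2.3×10⁻⁴ × 0.27) ≈ 1240 m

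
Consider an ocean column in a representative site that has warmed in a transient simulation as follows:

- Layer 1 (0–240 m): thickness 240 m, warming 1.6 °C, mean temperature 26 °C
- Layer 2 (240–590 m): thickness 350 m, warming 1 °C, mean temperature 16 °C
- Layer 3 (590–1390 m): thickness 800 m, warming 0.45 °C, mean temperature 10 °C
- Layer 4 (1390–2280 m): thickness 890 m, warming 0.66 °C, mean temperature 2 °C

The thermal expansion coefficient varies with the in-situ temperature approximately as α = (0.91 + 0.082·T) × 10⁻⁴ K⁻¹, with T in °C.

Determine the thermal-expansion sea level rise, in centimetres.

Δh = 32.0 cm

Layer 1: α = (0.91 + 0.082×26)×10⁻⁴ = 3.042×10⁻⁴ K⁻¹
Layer 2: α = (0.91 + 0.082×16)×10⁻⁴ = 2.222×10⁻⁴ K⁻¹
Layer 3: α = (0.91 + 0.082×10)×10⁻⁴ = 1.73×10⁻⁴ K⁻¹
Layer 4: α = (0.91 + 0.082×2)×10⁻⁴ = 1.074×10⁻⁴ K⁻¹
0–240 m: 1.6 × 3.042×10⁻⁴ × 240 = 0.1168128 m
1 × 2.222×10⁻⁴ × 350 = 0.07777 m
Layer 3: 1.73×10⁻⁴ × 800 × 0.45 = 0.06228 m
Layer 4: 1.074×10⁻⁴ × 890 × 0.66 = 0.06308676 m
Δh = 0.1168128 + 0.07777 + 0.06228 + 0.06308676 = 0.31994956 m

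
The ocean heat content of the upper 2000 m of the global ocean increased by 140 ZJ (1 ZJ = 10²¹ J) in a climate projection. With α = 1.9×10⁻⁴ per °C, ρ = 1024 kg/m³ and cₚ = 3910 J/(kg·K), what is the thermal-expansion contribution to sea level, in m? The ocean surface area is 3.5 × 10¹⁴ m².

0.019 m

Per unit area: Q = 140×10²¹ / (3.5×10¹⁴) = 4×10⁸ J/m²
Δh = αQ/(ρcₚ) = 1.9×10⁻⁴ × 4×10⁸ / (1024 × 3910) ≈ 0.018982 m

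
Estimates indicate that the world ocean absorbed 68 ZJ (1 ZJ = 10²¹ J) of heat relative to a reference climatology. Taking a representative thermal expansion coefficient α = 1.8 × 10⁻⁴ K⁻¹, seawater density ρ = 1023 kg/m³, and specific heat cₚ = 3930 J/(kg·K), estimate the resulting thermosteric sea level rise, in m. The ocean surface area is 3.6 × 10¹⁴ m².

Δh = 0.0085 m

Per unit area: Q = 68×10²¹ / (3.6×10¹⁴) ≈ 1.889×10⁸ J/m²
Δh = αQ/(ρcₚ) = 1.8×10⁻⁴ × 1.889×10⁸ / (1023 × 3930) ≈ 0.0084574 m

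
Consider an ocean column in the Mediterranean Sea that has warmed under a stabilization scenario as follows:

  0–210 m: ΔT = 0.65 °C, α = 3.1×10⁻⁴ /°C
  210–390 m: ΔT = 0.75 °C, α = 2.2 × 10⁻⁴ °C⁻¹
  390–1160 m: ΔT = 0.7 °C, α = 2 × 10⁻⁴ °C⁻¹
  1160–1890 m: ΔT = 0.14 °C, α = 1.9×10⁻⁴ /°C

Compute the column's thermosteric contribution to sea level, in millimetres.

200 mm

0–210 m: 3.1×10⁻⁴ × 0.65 × 210 = 0.042315 m
180 × 0.75 × 2.2×10⁻⁴ = 0.02970 m
0.7 × 770 × 2×10⁻⁴ = 0.10780 m
Layer 4: 1.9×10⁻⁴ × 730 × 0.14 = 0.019418 m
Δh = 0.042315 + 0.02970 + 0.10780 + 0.019418 = 0.199233 m ≈ 200 mm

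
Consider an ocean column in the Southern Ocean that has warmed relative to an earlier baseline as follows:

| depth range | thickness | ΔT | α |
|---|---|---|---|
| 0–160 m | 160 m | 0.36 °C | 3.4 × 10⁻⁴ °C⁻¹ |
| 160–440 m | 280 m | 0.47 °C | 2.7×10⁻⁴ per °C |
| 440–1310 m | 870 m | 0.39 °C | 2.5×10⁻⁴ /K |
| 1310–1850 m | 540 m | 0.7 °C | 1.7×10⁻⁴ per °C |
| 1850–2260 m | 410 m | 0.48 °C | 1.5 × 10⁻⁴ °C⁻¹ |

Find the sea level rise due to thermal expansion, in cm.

0–160 m: 0.36 × 160 × 3.4×10⁻⁴ = 0.019584 m
Layer 2: 2.7×10⁻⁴ × 0.47 × 280 = 0.035532 m
2.5×10⁻⁴ × 0.39 × 870 = 0.084825 m
Layer 4: 1.7×10⁻⁴ × 0.7 × 540 = 0.06426 m
0.48 × 410 × 1.5×10⁻⁴ = 0.02952 m
Δh = 0.019584 + 0.035532 + 0.084825 + 0.06426 + 0.02952 = 0.233721 m ≈ 23 cm

23 cm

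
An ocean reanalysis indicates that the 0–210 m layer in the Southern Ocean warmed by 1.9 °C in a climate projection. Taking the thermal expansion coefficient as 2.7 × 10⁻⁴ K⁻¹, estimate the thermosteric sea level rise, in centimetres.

Δh = αΔT·H = 2.7×10⁻⁴ × 1.9 × 210 = 0.10773 m

10.8 cm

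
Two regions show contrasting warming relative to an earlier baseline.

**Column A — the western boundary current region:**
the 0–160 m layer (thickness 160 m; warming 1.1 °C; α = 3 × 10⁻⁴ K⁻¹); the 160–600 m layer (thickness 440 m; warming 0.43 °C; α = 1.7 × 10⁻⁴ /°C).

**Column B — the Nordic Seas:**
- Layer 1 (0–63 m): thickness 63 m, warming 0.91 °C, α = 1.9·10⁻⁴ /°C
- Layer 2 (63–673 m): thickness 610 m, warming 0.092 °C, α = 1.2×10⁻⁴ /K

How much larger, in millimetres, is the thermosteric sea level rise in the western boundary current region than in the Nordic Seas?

67.3 mm

A 160 × 1.1 × 3×10⁻⁴ = 0.05280 m
A 0.43 × 1.7×10⁻⁴ × 440 = 0.032164 m
A total: 0.084964 m
B 0.91 × 63 × 1.9×10⁻⁴ = 0.0108927 m
B Layer 2: 610 × 1.2×10⁻⁴ × 0.092 = 0.0067344 m
B total: 0.0176271 m
Difference: 0.084964 − 0.0176271 = 0.0673369 m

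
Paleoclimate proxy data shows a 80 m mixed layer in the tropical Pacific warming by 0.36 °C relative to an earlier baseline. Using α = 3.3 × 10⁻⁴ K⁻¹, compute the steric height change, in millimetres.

Δh = αΔT·H = 3.3×10⁻⁴ × 0.36 × 80 = 0.009504 m

9.50 mm of thermosteric rise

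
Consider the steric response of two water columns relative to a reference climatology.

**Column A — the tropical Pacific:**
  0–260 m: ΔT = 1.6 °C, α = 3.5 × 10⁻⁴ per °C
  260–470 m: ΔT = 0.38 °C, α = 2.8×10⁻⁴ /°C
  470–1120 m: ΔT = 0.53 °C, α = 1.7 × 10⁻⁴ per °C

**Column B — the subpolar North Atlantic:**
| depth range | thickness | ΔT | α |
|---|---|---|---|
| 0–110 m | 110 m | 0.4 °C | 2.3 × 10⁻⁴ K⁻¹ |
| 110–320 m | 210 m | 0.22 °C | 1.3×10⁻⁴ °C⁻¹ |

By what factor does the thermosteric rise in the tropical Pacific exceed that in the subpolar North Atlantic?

A Layer 1: 1.6 × 260 × 3.5×10⁻⁴ = 0.14560 m
A 2.8×10⁻⁴ × 210 × 0.38 = 0.022344 m
A 650 × 1.7×10⁻⁴ × 0.53 = 0.058565 m
A total: 0.226509 m
B 0–110 m: 2.3×10⁻⁴ × 110 × 0.4 = 0.01012 m
B 1.3×10⁻⁴ × 210 × 0.22 = 0.006006 m
B total: 0.016126 m
Ratio: 0.226509 / 0.016126 ≈ 14.05

≈ 14×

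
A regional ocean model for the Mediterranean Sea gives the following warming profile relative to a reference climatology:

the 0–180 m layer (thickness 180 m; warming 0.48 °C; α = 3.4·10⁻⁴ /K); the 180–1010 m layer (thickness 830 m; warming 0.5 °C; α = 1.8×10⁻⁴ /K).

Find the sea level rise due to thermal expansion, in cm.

10.4 cm

0–180 m: 3.4×10⁻⁴ × 180 × 0.48 = 0.029376 m
830 × 1.8×10⁻⁴ × 0.5 = 0.07470 m
Δh = 0.029376 + 0.07470 = 0.104076 m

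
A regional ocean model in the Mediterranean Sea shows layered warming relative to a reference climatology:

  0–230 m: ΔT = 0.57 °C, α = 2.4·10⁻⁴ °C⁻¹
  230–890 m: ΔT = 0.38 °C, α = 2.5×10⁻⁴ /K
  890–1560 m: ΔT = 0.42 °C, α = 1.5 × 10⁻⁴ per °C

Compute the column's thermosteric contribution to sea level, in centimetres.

0.57 × 2.4×10⁻⁴ × 230 = 0.031464 m
2.5×10⁻⁴ × 660 × 0.38 = 0.06270 m
0.42 × 670 × 1.5×10⁻⁴ = 0.04221 m
Δh = 0.031464 + 0.06270 + 0.04221 = 0.136374 m ≈ 13.6 cm

about 13.6 cm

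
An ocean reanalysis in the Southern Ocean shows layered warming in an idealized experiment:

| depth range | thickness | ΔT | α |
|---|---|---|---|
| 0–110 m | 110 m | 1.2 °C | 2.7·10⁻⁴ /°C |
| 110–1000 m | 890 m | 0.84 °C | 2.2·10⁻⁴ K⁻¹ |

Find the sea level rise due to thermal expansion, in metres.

Layer 1: 1.2 × 110 × 2.7×10⁻⁴ = 0.03564 m
110–1000 m: 0.84 × 890 × 2.2×10⁻⁴ = 0.164472 m
Δh = 0.03564 + 0.164472 = 0.200112 m

Δh ≈ 0.200 m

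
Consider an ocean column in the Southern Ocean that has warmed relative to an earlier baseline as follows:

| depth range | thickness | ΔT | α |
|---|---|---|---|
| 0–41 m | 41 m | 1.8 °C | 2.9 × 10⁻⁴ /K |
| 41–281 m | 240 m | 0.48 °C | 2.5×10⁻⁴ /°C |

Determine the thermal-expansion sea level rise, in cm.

Layer 1: 41 × 1.8 × 2.9×10⁻⁴ = 0.021402 m
0.48 × 2.5×10⁻⁴ × 240 = 0.02880 m
Δh = 0.021402 + 0.02880 = 0.050202 m

5.0 cm of thermosteric rise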